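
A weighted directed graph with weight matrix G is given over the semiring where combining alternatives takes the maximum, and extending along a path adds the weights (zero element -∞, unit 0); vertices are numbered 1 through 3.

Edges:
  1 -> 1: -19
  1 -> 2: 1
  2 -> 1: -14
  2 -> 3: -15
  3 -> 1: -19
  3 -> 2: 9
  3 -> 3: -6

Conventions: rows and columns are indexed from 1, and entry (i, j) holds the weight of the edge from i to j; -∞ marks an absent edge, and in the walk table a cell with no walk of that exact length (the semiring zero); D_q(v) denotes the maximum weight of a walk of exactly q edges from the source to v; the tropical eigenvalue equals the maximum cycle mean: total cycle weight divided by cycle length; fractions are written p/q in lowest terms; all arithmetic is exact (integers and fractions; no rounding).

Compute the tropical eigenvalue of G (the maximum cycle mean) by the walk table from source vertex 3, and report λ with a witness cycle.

q=0: [-∞, -∞, 0]
q=1: [-19, 9, -6]
q=2: [-5, 3, -6]
q=3: [-11, 3, -12]
Optimal cycle mean attained by: cycle 2->3->2, total (-15) + 9, length 2.
Answer: λ = -3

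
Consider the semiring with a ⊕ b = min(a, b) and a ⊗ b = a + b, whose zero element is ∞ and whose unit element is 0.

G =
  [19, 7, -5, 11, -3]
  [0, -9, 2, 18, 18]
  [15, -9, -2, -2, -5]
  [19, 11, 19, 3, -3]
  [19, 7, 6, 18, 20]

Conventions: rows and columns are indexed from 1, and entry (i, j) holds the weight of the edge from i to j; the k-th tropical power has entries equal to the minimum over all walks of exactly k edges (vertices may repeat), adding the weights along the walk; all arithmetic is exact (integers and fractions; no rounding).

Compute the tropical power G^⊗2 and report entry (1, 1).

G^⊗2:
  [7, -14, -7, -7, -10]
  [-9, -18, -7, 0, -3]
  [-9, -18, -7, -4, -7]
  [11, 2, 3, 6, 0]
  [7, -3, 4, 4, 1]
Key observation: the optimum is the walk 1->2->1, with weight 7 + 0 = 7.
Optimal value attained by: walk 1->2->1.
Answer: (G^⊗2)[1][1] = 7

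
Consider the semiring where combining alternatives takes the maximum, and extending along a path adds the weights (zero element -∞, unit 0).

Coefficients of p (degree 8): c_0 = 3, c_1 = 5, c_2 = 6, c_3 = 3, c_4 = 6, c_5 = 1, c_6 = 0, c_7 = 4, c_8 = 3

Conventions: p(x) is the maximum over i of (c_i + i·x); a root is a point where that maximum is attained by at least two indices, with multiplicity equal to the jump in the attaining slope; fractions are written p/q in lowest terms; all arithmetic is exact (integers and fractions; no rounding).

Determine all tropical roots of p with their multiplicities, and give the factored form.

hull edge (i=0, c=3) to (i=1, c=5): slope 2, span 1
hull edge (i=1, c=5) to (i=2, c=6): slope 1, span 1
hull edge (i=2, c=6) to (i=4, c=6): slope 0, span 2
hull edge (i=4, c=6) to (i=7, c=4): slope -2/3, span 3
hull edge (i=7, c=4) to (i=8, c=3): slope -1, span 1
Factored form: p(x) = 3 ⊗ (x ⊕ (-2)) ⊗ (x ⊕ (-1)) ⊗ (x ⊕ 0) ⊗ (x ⊕ 0) ⊗ (x ⊕ 2/3) ⊗ (x ⊕ 2/3) ⊗ (x ⊕ 2/3) ⊗ (x ⊕ 1)
Answer: roots = -2 (mult 1), -1 (mult 1), 0 (mult 2), 2/3 (mult 3), 1 (mult 1)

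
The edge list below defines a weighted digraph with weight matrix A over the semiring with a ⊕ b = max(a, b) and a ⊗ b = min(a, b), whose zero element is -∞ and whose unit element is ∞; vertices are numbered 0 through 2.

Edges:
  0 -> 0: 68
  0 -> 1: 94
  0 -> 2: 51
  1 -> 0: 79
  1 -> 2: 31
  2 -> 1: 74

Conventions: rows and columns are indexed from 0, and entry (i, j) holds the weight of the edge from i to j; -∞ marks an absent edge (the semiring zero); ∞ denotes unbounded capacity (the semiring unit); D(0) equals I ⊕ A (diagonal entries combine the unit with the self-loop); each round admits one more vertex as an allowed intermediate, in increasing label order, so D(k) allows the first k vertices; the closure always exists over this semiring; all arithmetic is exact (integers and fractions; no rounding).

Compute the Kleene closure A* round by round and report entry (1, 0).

D(0):
  [∞, 94, 51]
  [79, ∞, 31]
  [-∞, 74, ∞]
D(1):
  [∞, 94, 51]
  [79, ∞, 51]
  [-∞, 74, ∞]
D(2):
  [∞, 94, 51]
  [79, ∞, 51]
  [74, 74, ∞]
D(3):
  [∞, 94, 51]
  [79, ∞, 51]
  [74, 74, ∞]
Answer: A*[1][0] = 79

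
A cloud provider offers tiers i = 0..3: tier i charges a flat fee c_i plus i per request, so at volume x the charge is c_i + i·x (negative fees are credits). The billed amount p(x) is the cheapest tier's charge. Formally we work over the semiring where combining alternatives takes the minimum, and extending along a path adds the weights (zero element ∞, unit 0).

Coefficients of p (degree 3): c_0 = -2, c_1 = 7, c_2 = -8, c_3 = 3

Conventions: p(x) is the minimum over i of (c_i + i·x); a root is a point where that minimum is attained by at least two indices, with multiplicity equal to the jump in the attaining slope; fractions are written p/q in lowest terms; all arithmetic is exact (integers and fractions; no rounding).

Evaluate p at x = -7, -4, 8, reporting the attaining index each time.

p(-7) = min(-2+0·(-7)=-2, 7+1·(-7)=0, -8+2·(-7)=-22, 3+3·(-7)=-18) = -22 (attained by i=2)
p(-4) = min(-2+0·(-4)=-2, 7+1·(-4)=3, -8+2·(-4)=-16, 3+3·(-4)=-9) = -16 (attained by i=2)
p(8) = min(-2+0·8=-2, 7+1·8=15, -8+2·8=8, 3+3·8=27) = -2 (attained by i=0)
Answer: p(-7) = -22; p(-4) = -16; p(8) = -2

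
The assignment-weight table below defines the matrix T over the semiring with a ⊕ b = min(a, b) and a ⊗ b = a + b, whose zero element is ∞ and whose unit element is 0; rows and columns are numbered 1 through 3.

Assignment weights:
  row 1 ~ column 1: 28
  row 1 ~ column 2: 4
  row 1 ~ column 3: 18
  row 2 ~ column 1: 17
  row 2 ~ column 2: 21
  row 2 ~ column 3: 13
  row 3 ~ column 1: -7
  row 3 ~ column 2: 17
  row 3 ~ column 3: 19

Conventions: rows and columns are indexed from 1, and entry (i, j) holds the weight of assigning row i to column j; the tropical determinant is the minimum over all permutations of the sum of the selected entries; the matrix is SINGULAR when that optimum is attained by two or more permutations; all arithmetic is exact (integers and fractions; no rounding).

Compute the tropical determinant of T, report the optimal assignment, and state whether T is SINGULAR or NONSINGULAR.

σ = (1, 2, 3): 28 + 21 + 19 = 68
σ = (1, 3, 2): 28 + 13 + 17 = 58
σ = (2, 1, 3): 4 + 17 + 19 = 40
σ = (2, 3, 1): 4 + 13 + (-7) = 10
σ = (3, 1, 2): 18 + 17 + 17 = 52
σ = (3, 2, 1): 18 + 21 + (-7) = 32
Optimal value attained by: σ = (2, 3, 1).
Answer: det⊕(T) = 10; verdict: NONSINGULAR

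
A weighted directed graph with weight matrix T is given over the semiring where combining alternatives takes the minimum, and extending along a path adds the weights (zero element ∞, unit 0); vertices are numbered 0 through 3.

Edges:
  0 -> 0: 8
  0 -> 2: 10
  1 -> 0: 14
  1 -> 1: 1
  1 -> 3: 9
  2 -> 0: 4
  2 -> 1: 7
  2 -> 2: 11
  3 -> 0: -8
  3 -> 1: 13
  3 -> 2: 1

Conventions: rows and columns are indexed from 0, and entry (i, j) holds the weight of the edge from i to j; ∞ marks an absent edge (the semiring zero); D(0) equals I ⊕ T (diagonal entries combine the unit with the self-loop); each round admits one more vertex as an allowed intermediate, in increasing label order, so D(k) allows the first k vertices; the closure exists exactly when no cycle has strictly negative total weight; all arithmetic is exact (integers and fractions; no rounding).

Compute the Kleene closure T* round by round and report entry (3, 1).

D(0):
  [0, ∞, 10, ∞]
  [14, 0, ∞, 9]
  [4, 7, 0, ∞]
  [-8, 13, 1, 0]
D(1):
  [0, ∞, 10, ∞]
  [14, 0, 24, 9]
  [4, 7, 0, ∞]
  [-8, 13, 1, 0]
D(2):
  [0, ∞, 10, ∞]
  [14, 0, 24, 9]
  [4, 7, 0, 16]
  [-8, 13, 1, 0]
D(3):
  [0, 17, 10, 26]
  [14, 0, 24, 9]
  [4, 7, 0, 16]
  [-8, 8, 1, 0]
D(4):
  [0, 17, 10, 26]
  [1, 0, 10, 9]
  [4, 7, 0, 16]
  [-8, 8, 1, 0]
Answer: T*[3][1] = 8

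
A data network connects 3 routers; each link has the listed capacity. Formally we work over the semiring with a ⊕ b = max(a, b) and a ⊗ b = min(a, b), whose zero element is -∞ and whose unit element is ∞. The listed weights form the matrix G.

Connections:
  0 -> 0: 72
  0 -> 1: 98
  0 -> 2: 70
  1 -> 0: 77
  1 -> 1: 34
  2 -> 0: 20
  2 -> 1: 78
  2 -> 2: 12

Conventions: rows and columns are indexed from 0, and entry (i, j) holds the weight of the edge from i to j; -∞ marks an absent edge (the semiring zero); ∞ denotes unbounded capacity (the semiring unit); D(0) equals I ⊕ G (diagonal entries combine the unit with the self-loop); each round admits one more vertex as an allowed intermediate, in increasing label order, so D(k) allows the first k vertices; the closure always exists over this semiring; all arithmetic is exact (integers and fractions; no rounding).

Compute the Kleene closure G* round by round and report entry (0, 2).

D(0):
  [∞, 98, 70]
  [77, ∞, -∞]
  [20, 78, ∞]
D(1):
  [∞, 98, 70]
  [77, ∞, 70]
  [20, 78, ∞]
D(2):
  [∞, 98, 70]
  [77, ∞, 70]
  [77, 78, ∞]
D(3):
  [∞, 98, 70]
  [77, ∞, 70]
  [77, 78, ∞]
Answer: G*[0][2] = 70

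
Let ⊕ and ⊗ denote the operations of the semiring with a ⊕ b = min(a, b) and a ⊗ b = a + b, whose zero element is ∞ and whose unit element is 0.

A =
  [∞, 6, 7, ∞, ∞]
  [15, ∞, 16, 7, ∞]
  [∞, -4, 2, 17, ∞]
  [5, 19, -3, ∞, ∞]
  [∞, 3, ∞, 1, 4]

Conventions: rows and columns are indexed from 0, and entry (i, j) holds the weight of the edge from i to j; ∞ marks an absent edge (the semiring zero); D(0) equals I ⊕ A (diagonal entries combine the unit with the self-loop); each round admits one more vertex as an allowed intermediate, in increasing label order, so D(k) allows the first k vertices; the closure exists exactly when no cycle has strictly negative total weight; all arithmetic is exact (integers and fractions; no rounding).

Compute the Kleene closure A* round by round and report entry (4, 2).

D(0):
  [0, 6, 7, ∞, ∞]
  [15, 0, 16, 7, ∞]
  [∞, -4, 0, 17, ∞]
  [5, 19, -3, 0, ∞]
  [∞, 3, ∞, 1, 0]
D(1):
  [0, 6, 7, ∞, ∞]
  [15, 0, 16, 7, ∞]
  [∞, -4, 0, 17, ∞]
  [5, 11, -3, 0, ∞]
  [∞, 3, ∞, 1, 0]
D(2):
  [0, 6, 7, 13, ∞]
  [15, 0, 16, 7, ∞]
  [11, -4, 0, 3, ∞]
  [5, 11, -3, 0, ∞]
  [18, 3, 19, 1, 0]
D(3):
  [0, 3, 7, 10, ∞]
  [15, 0, 16, 7, ∞]
  [11, -4, 0, 3, ∞]
  [5, -7, -3, 0, ∞]
  [18, 3, 19, 1, 0]
D(4):
  [0, 3, 7, 10, ∞]
  [12, 0, 4, 7, ∞]
  [8, -4, 0, 3, ∞]
  [5, -7, -3, 0, ∞]
  [6, -6, -2, 1, 0]
D(5):
  [0, 3, 7, 10, ∞]
  [12, 0, 4, 7, ∞]
  [8, -4, 0, 3, ∞]
  [5, -7, -3, 0, ∞]
  [6, -6, -2, 1, 0]
Answer: A*[4][2] = -2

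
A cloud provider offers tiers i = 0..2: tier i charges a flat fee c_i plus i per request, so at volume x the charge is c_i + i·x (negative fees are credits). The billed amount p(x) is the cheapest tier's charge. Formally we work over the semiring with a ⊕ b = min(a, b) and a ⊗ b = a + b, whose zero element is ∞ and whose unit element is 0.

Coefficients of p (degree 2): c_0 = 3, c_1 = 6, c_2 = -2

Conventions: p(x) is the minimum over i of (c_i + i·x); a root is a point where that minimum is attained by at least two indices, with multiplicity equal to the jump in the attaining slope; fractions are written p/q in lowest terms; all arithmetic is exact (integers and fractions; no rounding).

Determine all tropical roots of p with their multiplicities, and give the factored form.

hull edge (i=0, c=3) to (i=2, c=-2): slope -5/2, span 2
Factored form: p(x) = -2 ⊗ (x ⊕ 5/2) ⊗ (x ⊕ 5/2)
Answer: roots = 5/2 (mult 2)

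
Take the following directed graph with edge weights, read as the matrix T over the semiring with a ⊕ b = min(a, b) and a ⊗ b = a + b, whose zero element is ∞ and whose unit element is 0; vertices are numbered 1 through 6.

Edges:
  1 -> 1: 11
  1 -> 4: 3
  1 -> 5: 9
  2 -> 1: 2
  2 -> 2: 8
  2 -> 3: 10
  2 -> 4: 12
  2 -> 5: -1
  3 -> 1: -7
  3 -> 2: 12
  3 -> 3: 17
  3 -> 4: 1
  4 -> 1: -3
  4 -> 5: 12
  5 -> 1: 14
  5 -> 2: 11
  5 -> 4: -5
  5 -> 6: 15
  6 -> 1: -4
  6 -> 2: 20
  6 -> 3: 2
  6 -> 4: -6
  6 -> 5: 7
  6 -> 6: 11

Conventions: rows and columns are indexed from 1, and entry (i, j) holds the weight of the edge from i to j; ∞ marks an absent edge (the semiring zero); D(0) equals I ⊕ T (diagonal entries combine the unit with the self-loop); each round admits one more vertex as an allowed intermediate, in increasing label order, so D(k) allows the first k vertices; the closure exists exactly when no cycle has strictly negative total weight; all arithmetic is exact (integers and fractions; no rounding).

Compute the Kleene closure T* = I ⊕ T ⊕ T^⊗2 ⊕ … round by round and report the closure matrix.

D(0):
  [0, ∞, ∞, 3, 9, ∞]
  [2, 0, 10, 12, -1, ∞]
  [-7, 12, 0, 1, ∞, ∞]
  [-3, ∞, ∞, 0, 12, ∞]
  [14, 11, ∞, -5, 0, 15]
  [-4, 20, 2, -6, 7, 0]
D(1):
  [0, ∞, ∞, 3, 9, ∞]
  [2, 0, 10, 5, -1, ∞]
  [-7, 12, 0, -4, 2, ∞]
  [-3, ∞, ∞, 0, 6, ∞]
  [14, 11, ∞, -5, 0, 15]
  [-4, 20, 2, -6, 5, 0]
D(2):
  [0, ∞, ∞, 3, 9, ∞]
  [2, 0, 10, 5, -1, ∞]
  [-7, 12, 0, -4, 2, ∞]
  [-3, ∞, ∞, 0, 6, ∞]
  [13, 11, 21, -5, 0, 15]
  [-4, 20, 2, -6, 5, 0]
D(3):
  [0, ∞, ∞, 3, 9, ∞]
  [2, 0, 10, 5, -1, ∞]
  [-7, 12, 0, -4, 2, ∞]
  [-3, ∞, ∞, 0, 6, ∞]
  [13, 11, 21, -5, 0, 15]
  [-5, 14, 2, -6, 4, 0]
D(4):
  [0, ∞, ∞, 3, 9, ∞]
  [2, 0, 10, 5, -1, ∞]
  [-7, 12, 0, -4, 2, ∞]
  [-3, ∞, ∞, 0, 6, ∞]
  [-8, 11, 21, -5, 0, 15]
  [-9, 14, 2, -6, 0, 0]
D(5):
  [0, 20, 30, 3, 9, 24]
  [-9, 0, 10, -6, -1, 14]
  [-7, 12, 0, -4, 2, 17]
  [-3, 17, 27, 0, 6, 21]
  [-8, 11, 21, -5, 0, 15]
  [-9, 11, 2, -6, 0, 0]
D(6):
  [0, 20, 26, 3, 9, 24]
  [-9, 0, 10, -6, -1, 14]
  [-7, 12, 0, -4, 2, 17]
  [-3, 17, 23, 0, 6, 21]
  [-8, 11, 17, -5, 0, 15]
  [-9, 11, 2, -6, 0, 0]
Answer: T* = [[0, 20, 26, 3, 9, 24], [-9, 0, 10, -6, -1, 14], [-7, 12, 0, -4, 2, 17], [-3, 17, 23, 0, 6, 21], [-8, 11, 17, -5, 0, 15], [-9, 11, 2, -6, 0, 0]]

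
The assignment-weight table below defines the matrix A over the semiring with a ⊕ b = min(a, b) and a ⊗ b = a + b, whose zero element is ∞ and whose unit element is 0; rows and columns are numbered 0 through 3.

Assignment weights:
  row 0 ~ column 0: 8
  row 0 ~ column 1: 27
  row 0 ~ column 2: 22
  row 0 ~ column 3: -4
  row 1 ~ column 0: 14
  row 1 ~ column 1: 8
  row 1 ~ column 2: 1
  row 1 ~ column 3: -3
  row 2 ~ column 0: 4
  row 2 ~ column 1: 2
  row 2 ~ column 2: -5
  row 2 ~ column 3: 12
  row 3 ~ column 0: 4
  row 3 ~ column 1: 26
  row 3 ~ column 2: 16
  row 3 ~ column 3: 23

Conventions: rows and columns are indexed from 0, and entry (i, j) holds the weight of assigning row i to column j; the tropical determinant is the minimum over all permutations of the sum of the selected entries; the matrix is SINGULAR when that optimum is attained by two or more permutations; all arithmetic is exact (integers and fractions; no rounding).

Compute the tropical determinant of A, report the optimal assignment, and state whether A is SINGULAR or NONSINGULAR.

σ = (0, 1, 2, 3): 8 + 8 + (-5) + 23 = 34
σ = (0, 1, 3, 2): 8 + 8 + 12 + 16 = 44
σ = (0, 2, 1, 3): 8 + 1 + 2 + 23 = 34
σ = (0, 2, 3, 1): 8 + 1 + 12 + 26 = 47
σ = (0, 3, 1, 2): 8 + (-3) + 2 + 16 = 23
σ = (0, 3, 2, 1): 8 + (-3) + (-5) + 26 = 26
σ = (1, 0, 2, 3): 27 + 14 + (-5) + 23 = 59
σ = (1, 0, 3, 2): 27 + 14 + 12 + 16 = 69
σ = (1, 2, 0, 3): 27 + 1 + 4 + 23 = 55
σ = (1, 2, 3, 0): 27 + 1 + 12 + 4 = 44
σ = (1, 3, 0, 2): 27 + (-3) + 4 + 16 = 44
σ = (1, 3, 2, 0): 27 + (-3) + (-5) + 4 = 23
σ = (2, 0, 1, 3): 22 + 14 + 2 + 23 = 61
σ = (2, 0, 3, 1): 22 + 14 + 12 + 26 = 74
σ = (2, 1, 0, 3): 22 + 8 + 4 + 23 = 57
σ = (2, 1, 3, 0): 22 + 8 + 12 + 4 = 46
σ = (2, 3, 0, 1): 22 + (-3) + 4 + 26 = 49
σ = (2, 3, 1, 0): 22 + (-3) + 2 + 4 = 25
σ = (3, 0, 1, 2): (-4) + 14 + 2 + 16 = 28
σ = (3, 0, 2, 1): (-4) + 14 + (-5) + 26 = 31
σ = (3, 1, 0, 2): (-4) + 8 + 4 + 16 = 24
σ = (3, 1, 2, 0): (-4) + 8 + (-5) + 4 = 3
σ = (3, 2, 0, 1): (-4) + 1 + 4 + 26 = 27
σ = (3, 2, 1, 0): (-4) + 1 + 2 + 4 = 3
Optimal value attained by: σ = (3, 1, 2, 0).
Answer: det⊕(A) = 3; verdict: SINGULAR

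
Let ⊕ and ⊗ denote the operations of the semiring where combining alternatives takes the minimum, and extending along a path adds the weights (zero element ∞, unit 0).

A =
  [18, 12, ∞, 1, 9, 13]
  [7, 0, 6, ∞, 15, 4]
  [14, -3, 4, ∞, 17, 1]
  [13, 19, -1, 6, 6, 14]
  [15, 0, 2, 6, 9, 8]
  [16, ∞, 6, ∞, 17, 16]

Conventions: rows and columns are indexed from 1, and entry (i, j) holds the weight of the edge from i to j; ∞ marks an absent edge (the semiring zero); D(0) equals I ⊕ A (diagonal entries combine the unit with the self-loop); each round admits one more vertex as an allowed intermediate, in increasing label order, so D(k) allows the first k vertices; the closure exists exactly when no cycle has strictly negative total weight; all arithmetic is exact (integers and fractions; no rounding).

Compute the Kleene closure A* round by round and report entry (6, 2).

D(0):
  [0, 12, ∞, 1, 9, 13]
  [7, 0, 6, ∞, 15, 4]
  [14, -3, 0, ∞, 17, 1]
  [13, 19, -1, 0, 6, 14]
  [15, 0, 2, 6, 0, 8]
  [16, ∞, 6, ∞, 17, 0]
D(1):
  [0, 12, ∞, 1, 9, 13]
  [7, 0, 6, 8, 15, 4]
  [14, -3, 0, 15, 17, 1]
  [13, 19, -1, 0, 6, 14]
  [15, 0, 2, 6, 0, 8]
  [16, 28, 6, 17, 17, 0]
D(2):
  [0, 12, 18, 1, 9, 13]
  [7, 0, 6, 8, 15, 4]
  [4, -3, 0, 5, 12, 1]
  [13, 19, -1, 0, 6, 14]
  [7, 0, 2, 6, 0, 4]
  [16, 28, 6, 17, 17, 0]
D(3):
  [0, 12, 18, 1, 9, 13]
  [7, 0, 6, 8, 15, 4]
  [4, -3, 0, 5, 12, 1]
  [3, -4, -1, 0, 6, 0]
  [6, -1, 2, 6, 0, 3]
  [10, 3, 6, 11, 17, 0]
D(4):
  [0, -3, 0, 1, 7, 1]
  [7, 0, 6, 8, 14, 4]
  [4, -3, 0, 5, 11, 1]
  [3, -4, -1, 0, 6, 0]
  [6, -1, 2, 6, 0, 3]
  [10, 3, 6, 11, 17, 0]
D(5):
  [0, -3, 0, 1, 7, 1]
  [7, 0, 6, 8, 14, 4]
  [4, -3, 0, 5, 11, 1]
  [3, -4, -1, 0, 6, 0]
  [6, -1, 2, 6, 0, 3]
  [10, 3, 6, 11, 17, 0]
D(6):
  [0, -3, 0, 1, 7, 1]
  [7, 0, 6, 8, 14, 4]
  [4, -3, 0, 5, 11, 1]
  [3, -4, -1, 0, 6, 0]
  [6, -1, 2, 6, 0, 3]
  [10, 3, 6, 11, 17, 0]
Answer: A*[6][2] = 3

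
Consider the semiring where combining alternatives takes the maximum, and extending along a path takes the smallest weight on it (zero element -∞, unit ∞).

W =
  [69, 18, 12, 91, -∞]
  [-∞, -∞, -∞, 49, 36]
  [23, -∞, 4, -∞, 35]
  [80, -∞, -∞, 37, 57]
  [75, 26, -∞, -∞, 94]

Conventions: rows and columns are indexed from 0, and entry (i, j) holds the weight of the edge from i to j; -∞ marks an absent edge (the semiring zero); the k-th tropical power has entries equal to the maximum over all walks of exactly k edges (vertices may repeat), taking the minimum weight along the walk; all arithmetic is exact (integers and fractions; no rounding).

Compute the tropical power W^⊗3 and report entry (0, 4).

W^⊗2:
  [80, 18, 12, 69, 57]
  [49, 26, -∞, 37, 49]
  [35, 26, 12, 23, 35]
  [69, 26, 12, 80, 57]
  [75, 26, 12, 75, 94]
W^⊗3:
  [69, 26, 12, 80, 57]
  [49, 26, 12, 49, 49]
  [35, 26, 12, 35, 35]
  [80, 26, 12, 69, 57]
  [75, 26, 12, 75, 94]
Key observation: the optimum is the walk 0->0->3->4, with weight 69 min 91 min 57 = 57.
Optimal value attained by: walk 0->0->3->4.
Answer: (W^⊗3)[0][4] = 57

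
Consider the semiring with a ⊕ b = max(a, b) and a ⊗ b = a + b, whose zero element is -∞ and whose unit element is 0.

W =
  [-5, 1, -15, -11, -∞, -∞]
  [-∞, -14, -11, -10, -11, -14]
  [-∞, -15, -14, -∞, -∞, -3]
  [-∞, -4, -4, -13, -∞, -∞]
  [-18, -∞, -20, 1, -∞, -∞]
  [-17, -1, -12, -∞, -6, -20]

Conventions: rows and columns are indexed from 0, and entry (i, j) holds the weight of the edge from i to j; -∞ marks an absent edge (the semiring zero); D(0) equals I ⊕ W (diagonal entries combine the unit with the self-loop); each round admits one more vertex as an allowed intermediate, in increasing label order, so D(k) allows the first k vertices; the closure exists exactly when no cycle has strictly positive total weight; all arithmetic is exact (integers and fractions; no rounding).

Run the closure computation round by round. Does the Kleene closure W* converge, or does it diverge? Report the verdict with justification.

D(0):
  [0, 1, -15, -11, -∞, -∞]
  [-∞, 0, -11, -10, -11, -14]
  [-∞, -15, 0, -∞, -∞, -3]
  [-∞, -4, -4, 0, -∞, -∞]
  [-18, -∞, -20, 1, 0, -∞]
  [-17, -1, -12, -∞, -6, 0]
D(1):
  [0, 1, -15, -11, -∞, -∞]
  [-∞, 0, -11, -10, -11, -14]
  [-∞, -15, 0, -∞, -∞, -3]
  [-∞, -4, -4, 0, -∞, -∞]
  [-18, -17, -20, 1, 0, -∞]
  [-17, -1, -12, -28, -6, 0]
D(2):
  [0, 1, -10, -9, -10, -13]
  [-∞, 0, -11, -10, -11, -14]
  [-∞, -15, 0, -25, -26, -3]
  [-∞, -4, -4, 0, -15, -18]
  [-18, -17, -20, 1, 0, -31]
  [-17, -1, -12, -11, -6, 0]
D(3):
  [0, 1, -10, -9, -10, -13]
  [-∞, 0, -11, -10, -11, -14]
  [-∞, -15, 0, -25, -26, -3]
  [-∞, -4, -4, 0, -15, -7]
  [-18, -17, -20, 1, 0, -23]
  [-17, -1, -12, -11, -6, 0]
D(4):
  [0, 1, -10, -9, -10, -13]
  [-∞, 0, -11, -10, -11, -14]
  [-∞, -15, 0, -25, -26, -3]
  [-∞, -4, -4, 0, -15, -7]
  [-18, -3, -3, 1, 0, -6]
  [-17, -1, -12, -11, -6, 0]
D(5):
  [0, 1, -10, -9, -10, -13]
  [-29, 0, -11, -10, -11, -14]
  [-44, -15, 0, -25, -26, -3]
  [-33, -4, -4, 0, -15, -7]
  [-18, -3, -3, 1, 0, -6]
  [-17, -1, -9, -5, -6, 0]
D(6):
  [0, 1, -10, -9, -10, -13]
  [-29, 0, -11, -10, -11, -14]
  [-20, -4, 0, -8, -9, -3]
  [-24, -4, -4, 0, -13, -7]
  [-18, -3, -3, 1, 0, -6]
  [-17, -1, -9, -5, -6, 0]
Key observation: every diagonal entry stays at the unit through all rounds, so no improving cycle exists.
Answer: CONVERGES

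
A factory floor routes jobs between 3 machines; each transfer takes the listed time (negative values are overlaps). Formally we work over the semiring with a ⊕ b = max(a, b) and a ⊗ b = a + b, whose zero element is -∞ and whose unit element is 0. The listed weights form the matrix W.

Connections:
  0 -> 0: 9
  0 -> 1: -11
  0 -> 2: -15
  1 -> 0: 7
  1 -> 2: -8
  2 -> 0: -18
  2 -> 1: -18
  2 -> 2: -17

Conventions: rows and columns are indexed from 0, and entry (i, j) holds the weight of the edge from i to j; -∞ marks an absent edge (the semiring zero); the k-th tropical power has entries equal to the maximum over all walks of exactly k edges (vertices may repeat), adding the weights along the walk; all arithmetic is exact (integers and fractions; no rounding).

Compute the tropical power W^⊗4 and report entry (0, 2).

W^⊗2:
  [18, -2, -6]
  [16, -4, -8]
  [-9, -29, -26]
W^⊗3:
  [27, 7, 3]
  [25, 5, 1]
  [0, -20, -24]
W^⊗4:
  [36, 16, 12]
  [34, 14, 10]
  [9, -11, -15]
Key observation: the optimum is the walk 0->0->0->0->2, with weight 9 + 9 + 9 + (-15) = 12.
Optimal value attained by: walk 0->0->0->0->2.
Answer: (W^⊗4)[0][2] = 12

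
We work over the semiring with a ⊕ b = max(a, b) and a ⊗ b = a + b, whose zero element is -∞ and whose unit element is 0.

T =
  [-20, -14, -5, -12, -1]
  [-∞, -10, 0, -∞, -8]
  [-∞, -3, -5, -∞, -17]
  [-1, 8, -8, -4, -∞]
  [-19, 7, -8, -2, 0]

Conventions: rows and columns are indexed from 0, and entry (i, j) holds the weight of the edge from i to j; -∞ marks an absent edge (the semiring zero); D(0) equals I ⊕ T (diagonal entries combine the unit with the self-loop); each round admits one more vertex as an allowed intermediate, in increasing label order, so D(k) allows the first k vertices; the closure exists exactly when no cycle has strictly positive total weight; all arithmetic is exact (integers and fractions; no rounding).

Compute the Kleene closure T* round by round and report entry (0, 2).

D(0):
  [0, -14, -5, -12, -1]
  [-∞, 0, 0, -∞, -8]
  [-∞, -3, 0, -∞, -17]
  [-1, 8, -8, 0, -∞]
  [-19, 7, -8, -2, 0]
D(1):
  [0, -14, -5, -12, -1]
  [-∞, 0, 0, -∞, -8]
  [-∞, -3, 0, -∞, -17]
  [-1, 8, -6, 0, -2]
  [-19, 7, -8, -2, 0]
D(2):
  [0, -14, -5, -12, -1]
  [-∞, 0, 0, -∞, -8]
  [-∞, -3, 0, -∞, -11]
  [-1, 8, 8, 0, 0]
  [-19, 7, 7, -2, 0]
D(3):
  [0, -8, -5, -12, -1]
  [-∞, 0, 0, -∞, -8]
  [-∞, -3, 0, -∞, -11]
  [-1, 8, 8, 0, 0]
  [-19, 7, 7, -2, 0]
D(4):
  [0, -4, -4, -12, -1]
  [-∞, 0, 0, -∞, -8]
  [-∞, -3, 0, -∞, -11]
  [-1, 8, 8, 0, 0]
  [-3, 7, 7, -2, 0]
D(5):
  [0, 6, 6, -3, -1]
  [-11, 0, 0, -10, -8]
  [-14, -3, 0, -13, -11]
  [-1, 8, 8, 0, 0]
  [-3, 7, 7, -2, 0]
Answer: T*[0][2] = 6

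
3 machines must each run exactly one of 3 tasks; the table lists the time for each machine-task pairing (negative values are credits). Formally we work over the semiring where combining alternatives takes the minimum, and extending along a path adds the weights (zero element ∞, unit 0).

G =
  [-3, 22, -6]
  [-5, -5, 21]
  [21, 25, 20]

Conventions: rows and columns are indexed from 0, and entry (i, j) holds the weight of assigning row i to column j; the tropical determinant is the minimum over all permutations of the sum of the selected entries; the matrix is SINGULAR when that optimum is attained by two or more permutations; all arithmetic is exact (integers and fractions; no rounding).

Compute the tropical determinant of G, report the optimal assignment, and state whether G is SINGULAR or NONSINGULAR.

σ = (0, 1, 2): (-3) + (-5) + 20 = 12
σ = (0, 2, 1): (-3) + 21 + 25 = 43
σ = (1, 0, 2): 22 + (-5) + 20 = 37
σ = (1, 2, 0): 22 + 21 + 21 = 64
σ = (2, 0, 1): (-6) + (-5) + 25 = 14
σ = (2, 1, 0): (-6) + (-5) + 21 = 10
Optimal value attained by: σ = (2, 1, 0).
Answer: det⊕(G) = 10; verdict: NONSINGULAR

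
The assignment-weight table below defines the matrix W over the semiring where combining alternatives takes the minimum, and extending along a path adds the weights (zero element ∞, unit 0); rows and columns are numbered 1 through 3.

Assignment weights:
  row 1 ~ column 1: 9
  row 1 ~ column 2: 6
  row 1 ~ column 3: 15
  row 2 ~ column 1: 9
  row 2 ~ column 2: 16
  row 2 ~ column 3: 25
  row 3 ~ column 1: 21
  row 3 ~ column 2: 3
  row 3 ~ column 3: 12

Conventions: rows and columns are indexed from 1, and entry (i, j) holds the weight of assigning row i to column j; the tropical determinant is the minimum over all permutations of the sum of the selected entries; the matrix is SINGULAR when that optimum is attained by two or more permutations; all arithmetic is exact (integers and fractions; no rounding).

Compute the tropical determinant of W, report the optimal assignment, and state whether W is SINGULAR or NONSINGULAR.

σ = (1, 2, 3): 9 + 16 + 12 = 37
σ = (1, 3, 2): 9 + 25 + 3 = 37
σ = (2, 1, 3): 6 + 9 + 12 = 27
σ = (2, 3, 1): 6 + 25 + 21 = 52
σ = (3, 1, 2): 15 + 9 + 3 = 27
σ = (3, 2, 1): 15 + 16 + 21 = 52
Optimal value attained by: σ = (2, 1, 3).
Answer: det⊕(W) = 27; verdict: SINGULAR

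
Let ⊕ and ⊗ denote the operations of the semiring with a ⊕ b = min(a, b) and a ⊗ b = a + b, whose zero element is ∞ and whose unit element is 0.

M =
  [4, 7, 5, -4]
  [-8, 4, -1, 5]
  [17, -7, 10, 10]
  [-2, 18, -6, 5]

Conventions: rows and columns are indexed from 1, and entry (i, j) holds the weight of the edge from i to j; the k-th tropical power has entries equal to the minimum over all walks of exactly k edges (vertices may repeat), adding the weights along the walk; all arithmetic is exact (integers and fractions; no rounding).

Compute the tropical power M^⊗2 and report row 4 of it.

M^⊗2:
  [-6, -2, -10, 0]
  [-4, -8, -3, -12]
  [-15, -3, -8, -2]
  [2, -13, -1, -6]
Answer: row 4 of M^⊗2 = [2, -13, -1, -6]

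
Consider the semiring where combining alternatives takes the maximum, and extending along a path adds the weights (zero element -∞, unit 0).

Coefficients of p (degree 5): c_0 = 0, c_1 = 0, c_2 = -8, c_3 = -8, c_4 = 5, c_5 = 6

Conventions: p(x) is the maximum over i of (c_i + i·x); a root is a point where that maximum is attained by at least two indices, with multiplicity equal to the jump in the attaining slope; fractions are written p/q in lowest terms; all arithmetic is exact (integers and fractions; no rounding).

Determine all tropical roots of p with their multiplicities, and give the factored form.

hull edge (i=0, c=0) to (i=4, c=5): slope 5/4, span 4
hull edge (i=4, c=5) to (i=5, c=6): slope 1, span 1
Factored form: p(x) = 6 ⊗ (x ⊕ (-5/4)) ⊗ (x ⊕ (-5/4)) ⊗ (x ⊕ (-5/4)) ⊗ (x ⊕ (-5/4)) ⊗ (x ⊕ (-1))
Answer: roots = -5/4 (mult 4), -1 (mult 1)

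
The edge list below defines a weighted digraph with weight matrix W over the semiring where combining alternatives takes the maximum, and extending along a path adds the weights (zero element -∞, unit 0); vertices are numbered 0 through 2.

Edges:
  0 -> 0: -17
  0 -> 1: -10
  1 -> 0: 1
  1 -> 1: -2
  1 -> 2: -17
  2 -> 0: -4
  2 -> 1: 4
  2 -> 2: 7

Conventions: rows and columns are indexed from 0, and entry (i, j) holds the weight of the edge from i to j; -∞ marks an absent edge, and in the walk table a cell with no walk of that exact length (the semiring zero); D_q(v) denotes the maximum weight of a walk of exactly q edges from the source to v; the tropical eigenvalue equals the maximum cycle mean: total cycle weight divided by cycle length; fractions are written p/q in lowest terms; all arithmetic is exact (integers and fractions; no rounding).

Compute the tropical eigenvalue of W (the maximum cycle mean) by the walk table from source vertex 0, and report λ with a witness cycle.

q=0: [0, -∞, -∞]
q=1: [-17, -10, -∞]
q=2: [-9, -12, -27]
q=3: [-11, -14, -20]
Optimal cycle mean attained by: cycle 2->2, total 7, length 1.
Answer: λ = 7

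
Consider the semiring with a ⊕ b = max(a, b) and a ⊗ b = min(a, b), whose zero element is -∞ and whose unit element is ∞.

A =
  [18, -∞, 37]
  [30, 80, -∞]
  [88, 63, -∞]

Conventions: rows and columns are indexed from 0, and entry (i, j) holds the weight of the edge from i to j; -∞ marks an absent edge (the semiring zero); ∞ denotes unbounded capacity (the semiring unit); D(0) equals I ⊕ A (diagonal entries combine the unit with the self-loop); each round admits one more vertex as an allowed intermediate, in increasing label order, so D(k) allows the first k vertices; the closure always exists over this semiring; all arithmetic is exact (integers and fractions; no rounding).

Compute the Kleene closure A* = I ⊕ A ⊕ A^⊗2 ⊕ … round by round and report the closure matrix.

D(0):
  [∞, -∞, 37]
  [30, ∞, -∞]
  [88, 63, ∞]
D(1):
  [∞, -∞, 37]
  [30, ∞, 30]
  [88, 63, ∞]
D(2):
  [∞, -∞, 37]
  [30, ∞, 30]
  [88, 63, ∞]
D(3):
  [∞, 37, 37]
  [30, ∞, 30]
  [88, 63, ∞]
Answer: A* = [[∞, 37, 37], [30, ∞, 30], [88, 63, ∞]]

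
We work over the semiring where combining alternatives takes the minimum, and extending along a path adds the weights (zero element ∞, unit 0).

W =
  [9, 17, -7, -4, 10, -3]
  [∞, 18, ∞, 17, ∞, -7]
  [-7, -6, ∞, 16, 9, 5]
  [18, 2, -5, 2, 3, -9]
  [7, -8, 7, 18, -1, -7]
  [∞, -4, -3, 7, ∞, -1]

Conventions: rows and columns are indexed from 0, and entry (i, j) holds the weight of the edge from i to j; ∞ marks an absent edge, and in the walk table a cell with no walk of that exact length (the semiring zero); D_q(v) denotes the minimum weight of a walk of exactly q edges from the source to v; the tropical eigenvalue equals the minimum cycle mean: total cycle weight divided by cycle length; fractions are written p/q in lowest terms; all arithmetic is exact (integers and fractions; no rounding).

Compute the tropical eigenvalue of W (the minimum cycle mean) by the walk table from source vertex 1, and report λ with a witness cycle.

q=0: [∞, 0, ∞, ∞, ∞, ∞]
q=1: [∞, 18, ∞, 17, ∞, -7]
q=2: [35, -11, -10, 0, 20, -8]
q=3: [-17, -16, -11, -1, -1, -18]
q=4: [-18, -22, -24, -21, -7, -23]
q=5: [-31, -30, -26, -22, -18, -30]
q=6: [-33, -34, -38, -35, -21, -37]
Optimal cycle mean attained by: cycle 0->2->0, total (-7) + (-7), length 2.
Answer: λ = -7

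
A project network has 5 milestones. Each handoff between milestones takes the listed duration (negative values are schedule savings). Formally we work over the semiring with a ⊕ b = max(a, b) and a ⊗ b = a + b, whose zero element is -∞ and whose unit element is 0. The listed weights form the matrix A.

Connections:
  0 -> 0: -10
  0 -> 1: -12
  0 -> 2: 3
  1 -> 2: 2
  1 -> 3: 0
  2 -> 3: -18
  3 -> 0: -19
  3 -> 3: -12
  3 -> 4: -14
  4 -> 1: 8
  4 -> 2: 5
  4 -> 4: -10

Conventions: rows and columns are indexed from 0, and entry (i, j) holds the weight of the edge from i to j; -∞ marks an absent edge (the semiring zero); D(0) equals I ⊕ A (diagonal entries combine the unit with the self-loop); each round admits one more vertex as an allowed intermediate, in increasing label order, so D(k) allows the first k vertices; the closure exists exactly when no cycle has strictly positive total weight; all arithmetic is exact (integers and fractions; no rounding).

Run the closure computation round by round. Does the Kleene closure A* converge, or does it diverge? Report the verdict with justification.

D(0):
  [0, -12, 3, -∞, -∞]
  [-∞, 0, 2, 0, -∞]
  [-∞, -∞, 0, -18, -∞]
  [-19, -∞, -∞, 0, -14]
  [-∞, 8, 5, -∞, 0]
D(1):
  [0, -12, 3, -∞, -∞]
  [-∞, 0, 2, 0, -∞]
  [-∞, -∞, 0, -18, -∞]
  [-19, -31, -16, 0, -14]
  [-∞, 8, 5, -∞, 0]
D(2):
  [0, -12, 3, -12, -∞]
  [-∞, 0, 2, 0, -∞]
  [-∞, -∞, 0, -18, -∞]
  [-19, -31, -16, 0, -14]
  [-∞, 8, 10, 8, 0]
D(3):
  [0, -12, 3, -12, -∞]
  [-∞, 0, 2, 0, -∞]
  [-∞, -∞, 0, -18, -∞]
  [-19, -31, -16, 0, -14]
  [-∞, 8, 10, 8, 0]
D(4):
  [0, -12, 3, -12, -26]
  [-19, 0, 2, 0, -14]
  [-37, -49, 0, -18, -32]
  [-19, -31, -16, 0, -14]
  [-11, 8, 10, 8, 0]
D(5):
  [0, -12, 3, -12, -26]
  [-19, 0, 2, 0, -14]
  [-37, -24, 0, -18, -32]
  [-19, -6, -4, 0, -14]
  [-11, 8, 10, 8, 0]
Key observation: every diagonal entry stays at the unit through all rounds, so no improving cycle exists.
Answer: CONVERGES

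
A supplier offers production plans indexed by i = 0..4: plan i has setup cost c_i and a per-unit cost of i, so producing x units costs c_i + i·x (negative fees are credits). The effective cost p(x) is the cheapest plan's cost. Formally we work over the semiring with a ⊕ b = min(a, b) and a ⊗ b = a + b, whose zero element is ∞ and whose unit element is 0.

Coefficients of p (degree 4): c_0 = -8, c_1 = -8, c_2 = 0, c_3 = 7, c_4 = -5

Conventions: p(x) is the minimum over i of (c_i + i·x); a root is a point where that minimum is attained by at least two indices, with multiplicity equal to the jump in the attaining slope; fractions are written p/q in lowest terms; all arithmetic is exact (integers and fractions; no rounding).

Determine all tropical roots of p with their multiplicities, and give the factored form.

hull edge (i=0, c=-8) to (i=1, c=-8): slope 0, span 1
hull edge (i=1, c=-8) to (i=4, c=-5): slope 1, span 3
Factored form: p(x) = -5 ⊗ (x ⊕ (-1)) ⊗ (x ⊕ (-1)) ⊗ (x ⊕ (-1)) ⊗ (x ⊕ 0)
Answer: roots = -1 (mult 3), 0 (mult 1)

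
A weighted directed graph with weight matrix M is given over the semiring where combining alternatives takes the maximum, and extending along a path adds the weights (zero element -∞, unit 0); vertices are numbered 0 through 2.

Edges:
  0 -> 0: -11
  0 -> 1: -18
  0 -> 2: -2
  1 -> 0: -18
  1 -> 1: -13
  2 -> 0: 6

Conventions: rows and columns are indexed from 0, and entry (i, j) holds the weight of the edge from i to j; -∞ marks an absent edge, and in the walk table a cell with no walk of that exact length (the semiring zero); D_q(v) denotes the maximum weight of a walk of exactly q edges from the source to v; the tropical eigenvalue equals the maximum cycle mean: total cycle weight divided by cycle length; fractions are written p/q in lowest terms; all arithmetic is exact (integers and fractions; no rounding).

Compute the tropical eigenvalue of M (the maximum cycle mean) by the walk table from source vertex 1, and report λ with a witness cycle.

q=0: [-∞, 0, -∞]
q=1: [-18, -13, -∞]
q=2: [-29, -26, -20]
q=3: [-14, -39, -31]
Optimal cycle mean attained by: cycle 0->2->0, total (-2) + 6, length 2.
Answer: λ = 2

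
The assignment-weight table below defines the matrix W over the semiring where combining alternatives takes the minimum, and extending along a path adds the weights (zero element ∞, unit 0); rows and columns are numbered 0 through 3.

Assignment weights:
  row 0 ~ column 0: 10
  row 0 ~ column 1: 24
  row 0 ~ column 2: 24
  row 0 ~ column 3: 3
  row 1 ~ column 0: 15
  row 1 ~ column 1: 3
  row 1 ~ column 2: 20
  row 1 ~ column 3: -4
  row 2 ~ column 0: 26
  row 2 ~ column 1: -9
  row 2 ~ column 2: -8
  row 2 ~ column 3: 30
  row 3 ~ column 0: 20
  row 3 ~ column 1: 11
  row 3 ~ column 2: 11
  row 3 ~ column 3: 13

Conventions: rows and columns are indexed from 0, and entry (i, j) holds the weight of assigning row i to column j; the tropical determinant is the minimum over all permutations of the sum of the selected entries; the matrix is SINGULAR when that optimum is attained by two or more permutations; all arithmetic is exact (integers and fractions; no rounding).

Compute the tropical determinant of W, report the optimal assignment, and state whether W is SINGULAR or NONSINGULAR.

σ = (0, 1, 2, 3): 10 + 3 + (-8) + 13 = 18
σ = (0, 1, 3, 2): 10 + 3 + 30 + 11 = 54
σ = (0, 2, 1, 3): 10 + 20 + (-9) + 13 = 34
σ = (0, 2, 3, 1): 10 + 20 + 30 + 11 = 71
σ = (0, 3, 1, 2): 10 + (-4) + (-9) + 11 = 8
σ = (0, 3, 2, 1): 10 + (-4) + (-8) + 11 = 9
σ = (1, 0, 2, 3): 24 + 15 + (-8) + 13 = 44
σ = (1, 0, 3, 2): 24 + 15 + 30 + 11 = 80
σ = (1, 2, 0, 3): 24 + 20 + 26 + 13 = 83
σ = (1, 2, 3, 0): 24 + 20 + 30 + 20 = 94
σ = (1, 3, 0, 2): 24 + (-4) + 26 + 11 = 57
σ = (1, 3, 2, 0): 24 + (-4) + (-8) + 20 = 32
σ = (2, 0, 1, 3): 24 + 15 + (-9) + 13 = 43
σ = (2, 0, 3, 1): 24 + 15 + 30 + 11 = 80
σ = (2, 1, 0, 3): 24 + 3 + 26 + 13 = 66
σ = (2, 1, 3, 0): 24 + 3 + 30 + 20 = 77
σ = (2, 3, 0, 1): 24 + (-4) + 26 + 11 = 57
σ = (2, 3, 1, 0): 24 + (-4) + (-9) + 20 = 31
σ = (3, 0, 1, 2): 3 + 15 + (-9) + 11 = 20
σ = (3, 0, 2, 1): 3 + 15 + (-8) + 11 = 21
σ = (3, 1, 0, 2): 3 + 3 + 26 + 11 = 43
σ = (3, 1, 2, 0): 3 + 3 + (-8) + 20 = 18
σ = (3, 2, 0, 1): 3 + 20 + 26 + 11 = 60
σ = (3, 2, 1, 0): 3 + 20 + (-9) + 20 = 34
Optimal value attained by: σ = (0, 3, 1, 2).
Answer: det⊕(W) = 8; verdict: NONSINGULAR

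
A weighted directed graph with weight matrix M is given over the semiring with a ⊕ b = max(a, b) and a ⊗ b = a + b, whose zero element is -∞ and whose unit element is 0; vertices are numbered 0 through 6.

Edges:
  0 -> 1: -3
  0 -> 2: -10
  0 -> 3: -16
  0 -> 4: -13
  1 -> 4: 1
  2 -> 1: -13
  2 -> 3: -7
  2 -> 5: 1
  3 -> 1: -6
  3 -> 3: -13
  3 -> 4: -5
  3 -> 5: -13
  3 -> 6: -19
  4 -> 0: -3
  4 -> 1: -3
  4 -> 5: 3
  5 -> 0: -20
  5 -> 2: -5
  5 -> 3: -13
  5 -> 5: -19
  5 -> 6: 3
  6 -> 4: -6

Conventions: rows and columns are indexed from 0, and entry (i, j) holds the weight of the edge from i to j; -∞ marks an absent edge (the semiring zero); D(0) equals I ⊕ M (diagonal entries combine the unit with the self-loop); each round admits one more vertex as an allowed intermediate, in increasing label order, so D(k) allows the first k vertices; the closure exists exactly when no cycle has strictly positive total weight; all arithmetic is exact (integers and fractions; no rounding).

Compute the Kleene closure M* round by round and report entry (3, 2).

D(0):
  [0, -3, -10, -16, -13, -∞, -∞]
  [-∞, 0, -∞, -∞, 1, -∞, -∞]
  [-∞, -13, 0, -7, -∞, 1, -∞]
  [-∞, -6, -∞, 0, -5, -13, -19]
  [-3, -3, -∞, -∞, 0, 3, -∞]
  [-20, -∞, -5, -13, -∞, 0, 3]
  [-∞, -∞, -∞, -∞, -6, -∞, 0]
D(1):
  [0, -3, -10, -16, -13, -∞, -∞]
  [-∞, 0, -∞, -∞, 1, -∞, -∞]
  [-∞, -13, 0, -7, -∞, 1, -∞]
  [-∞, -6, -∞, 0, -5, -13, -19]
  [-3, -3, -13, -19, 0, 3, -∞]
  [-20, -23, -5, -13, -33, 0, 3]
  [-∞, -∞, -∞, -∞, -6, -∞, 0]
D(2):
  [0, -3, -10, -16, -2, -∞, -∞]
  [-∞, 0, -∞, -∞, 1, -∞, -∞]
  [-∞, -13, 0, -7, -12, 1, -∞]
  [-∞, -6, -∞, 0, -5, -13, -19]
  [-3, -3, -13, -19, 0, 3, -∞]
  [-20, -23, -5, -13, -22, 0, 3]
  [-∞, -∞, -∞, -∞, -6, -∞, 0]
D(3):
  [0, -3, -10, -16, -2, -9, -∞]
  [-∞, 0, -∞, -∞, 1, -∞, -∞]
  [-∞, -13, 0, -7, -12, 1, -∞]
  [-∞, -6, -∞, 0, -5, -13, -19]
  [-3, -3, -13, -19, 0, 3, -∞]
  [-20, -18, -5, -12, -17, 0, 3]
  [-∞, -∞, -∞, -∞, -6, -∞, 0]
D(4):
  [0, -3, -10, -16, -2, -9, -35]
  [-∞, 0, -∞, -∞, 1, -∞, -∞]
  [-∞, -13, 0, -7, -12, 1, -26]
  [-∞, -6, -∞, 0, -5, -13, -19]
  [-3, -3, -13, -19, 0, 3, -38]
  [-20, -18, -5, -12, -17, 0, 3]
  [-∞, -∞, -∞, -∞, -6, -∞, 0]
D(5):
  [0, -3, -10, -16, -2, 1, -35]
  [-2, 0, -12, -18, 1, 4, -37]
  [-15, -13, 0, -7, -12, 1, -26]
  [-8, -6, -18, 0, -5, -2, -19]
  [-3, -3, -13, -19, 0, 3, -38]
  [-20, -18, -5, -12, -17, 0, 3]
  [-9, -9, -19, -25, -6, -3, 0]
D(6):
  [0, -3, -4, -11, -2, 1, 4]
  [-2, 0, -1, -8, 1, 4, 7]
  [-15, -13, 0, -7, -12, 1, 4]
  [-8, -6, -7, 0, -5, -2, 1]
  [-3, -3, -2, -9, 0, 3, 6]
  [-20, -18, -5, -12, -17, 0, 3]
  [-9, -9, -8, -15, -6, -3, 0]
D(7):
  [0, -3, -4, -11, -2, 1, 4]
  [-2, 0, -1, -8, 1, 4, 7]
  [-5, -5, 0, -7, -2, 1, 4]
  [-8, -6, -7, 0, -5, -2, 1]
  [-3, -3, -2, -9, 0, 3, 6]
  [-6, -6, -5, -12, -3, 0, 3]
  [-9, -9, -8, -15, -6, -3, 0]
Answer: M*[3][2] = -7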